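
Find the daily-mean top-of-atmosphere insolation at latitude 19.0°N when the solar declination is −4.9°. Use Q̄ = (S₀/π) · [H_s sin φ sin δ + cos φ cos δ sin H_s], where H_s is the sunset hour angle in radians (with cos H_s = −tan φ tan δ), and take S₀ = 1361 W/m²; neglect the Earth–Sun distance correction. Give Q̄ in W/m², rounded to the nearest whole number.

The sunset hour angle satisfies cos H_s = −tan φ tan δ = 0.0295, giving H_s = 88.31°. In radians, H_s = 1.5413.
H_s sin φ sin δ = 1.5413 × 0.3256 × -0.0854 = -0.0429.
cos φ cos δ sin H_s = 0.9455 × 0.9963 × 0.9996 = 0.9416.
Q̄ = (1361/π) × (-0.0429 + 0.9416) = 433.22 × 0.8987 = 389.33 W/m².

389 W/m²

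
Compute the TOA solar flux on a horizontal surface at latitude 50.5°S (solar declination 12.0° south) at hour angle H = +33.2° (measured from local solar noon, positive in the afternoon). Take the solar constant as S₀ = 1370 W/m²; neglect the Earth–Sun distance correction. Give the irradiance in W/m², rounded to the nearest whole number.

933 W/m²

cos θ_z = sin φ sin δ + cos φ cos δ cos H = (-0.7716)(-0.2079) + (0.6361)(0.9781)(0.8368) = 0.6810.
Top-of-atmosphere irradiance = S₀ cos θ_z = 1370 × 0.6810 = 932.97 W/m².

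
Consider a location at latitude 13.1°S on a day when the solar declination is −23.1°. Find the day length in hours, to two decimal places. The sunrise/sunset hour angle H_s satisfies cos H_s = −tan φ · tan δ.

12.76 hours

cos H_s = −tan(-13.1°) · tan(-23.1°) = -0.0993, so H_s = arccos(-0.0993) = 95.70°.
Day length = 2 H_s / 15° h⁻¹ = 191.40° / 15 = 12.760 h.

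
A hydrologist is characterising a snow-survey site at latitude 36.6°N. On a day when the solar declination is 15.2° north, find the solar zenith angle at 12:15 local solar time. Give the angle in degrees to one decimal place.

21.7°

Hour angle H = 15° × (12.25 − 12) = 3.75°.
cos θ_z = sin(36.6°) sin(15.2°) + cos(36.6°) cos(15.2°) cos(3.75°) = 0.1563 + 0.7731 = 0.9294.
θ_z = arccos(0.9294) = 21.66°.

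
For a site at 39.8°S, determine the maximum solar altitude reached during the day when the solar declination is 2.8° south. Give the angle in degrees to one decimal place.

At local solar noon the hour angle is zero, so the elevation is 90° − |φ − δ| = 90° − |-39.8° − (-2.8°)| = 90° − 37.0° = 53.0°.

53.0°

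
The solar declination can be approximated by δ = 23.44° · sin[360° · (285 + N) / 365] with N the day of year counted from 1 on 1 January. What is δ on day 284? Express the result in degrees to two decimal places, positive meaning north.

360 × (285 + 284) / 365 = 561.205°; sin(561.205°) = -0.3617.
δ = 23.44 × -0.3617 = -8.478° ≈ -8.48°.

-8.48°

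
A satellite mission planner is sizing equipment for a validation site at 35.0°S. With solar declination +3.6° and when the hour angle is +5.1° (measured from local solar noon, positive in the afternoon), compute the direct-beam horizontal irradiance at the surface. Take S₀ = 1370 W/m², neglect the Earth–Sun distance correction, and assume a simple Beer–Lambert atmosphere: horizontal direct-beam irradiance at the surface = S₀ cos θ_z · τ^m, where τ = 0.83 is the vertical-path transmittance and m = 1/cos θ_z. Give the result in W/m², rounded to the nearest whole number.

839 W/m²

With φ = -35.0°, δ = 3.6°, H = 5.10°: sin φ sin δ = -0.0360, cos φ cos δ cos H = 0.8143, so cos θ_z = 0.7783.
Air mass m = 1/cos θ_z = 1/0.7783 = 1.285; τ^m = 0.83^1.285 = 0.7871.
Surface direct beam = 1370 × 0.7783 × 0.7871 = 839.26 W/m².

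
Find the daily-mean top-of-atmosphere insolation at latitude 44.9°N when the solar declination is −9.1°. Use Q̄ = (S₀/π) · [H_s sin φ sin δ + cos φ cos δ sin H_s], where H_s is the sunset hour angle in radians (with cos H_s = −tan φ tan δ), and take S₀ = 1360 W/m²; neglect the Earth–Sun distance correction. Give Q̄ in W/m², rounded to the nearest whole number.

231 W/m²

−tan φ tan δ = −(0.9965)(-0.1602) = 0.1596; H_s = arccos(0.1596) = 80.82°. In radians, H_s = 1.4106.
H_s sin φ sin δ = 1.4106 × 0.7059 × -0.1582 = -0.1575.
cos φ cos δ sin H_s = 0.7083 × 0.9874 × 0.9872 = 0.6904.
Q̄ = (1360/π) × (-0.1575 + 0.6904) = 432.90 × 0.5329 = 230.69 W/m².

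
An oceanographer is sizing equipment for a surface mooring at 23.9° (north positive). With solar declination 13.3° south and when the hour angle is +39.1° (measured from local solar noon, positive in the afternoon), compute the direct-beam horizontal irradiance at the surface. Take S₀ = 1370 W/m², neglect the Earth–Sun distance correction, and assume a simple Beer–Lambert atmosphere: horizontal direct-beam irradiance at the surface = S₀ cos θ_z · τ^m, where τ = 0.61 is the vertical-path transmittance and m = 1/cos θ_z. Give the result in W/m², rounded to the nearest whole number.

358 W/m²

cos θ_z = sin(23.9°) sin(-13.3°) + cos(23.9°) cos(-13.3°) cos(39.10°) = -0.0932 + 0.6905 = 0.5973.
Air mass m = 1/cos θ_z = 1/0.5973 = 1.674; τ^m = 0.61^1.674 = 0.4372.
Surface direct beam = 1370 × 0.5973 × 0.4372 = 357.76 W/m².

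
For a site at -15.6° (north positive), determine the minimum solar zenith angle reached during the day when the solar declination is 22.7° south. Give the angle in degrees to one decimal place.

7.1°

At local solar noon the hour angle is zero, so the zenith angle is |φ − δ| = |-15.6° − (-22.7°)| = 7.1°.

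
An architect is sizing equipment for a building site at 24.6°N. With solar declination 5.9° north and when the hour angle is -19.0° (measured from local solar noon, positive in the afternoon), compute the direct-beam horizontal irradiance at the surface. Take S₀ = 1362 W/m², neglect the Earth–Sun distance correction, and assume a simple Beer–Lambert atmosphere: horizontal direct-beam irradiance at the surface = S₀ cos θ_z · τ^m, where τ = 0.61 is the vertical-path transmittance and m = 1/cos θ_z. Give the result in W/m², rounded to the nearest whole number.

cos θ_z = sin φ sin δ + cos φ cos δ cos H = (0.4163)(0.1028) + (0.9092)(0.9947)(0.9455) = 0.8979.
Air mass m = 1/cos θ_z = 1/0.8979 = 1.114; τ^m = 0.61^1.114 = 0.5766.
Surface direct beam = 1362 × 0.8979 × 0.5766 = 705.15 W/m².

705 W/m²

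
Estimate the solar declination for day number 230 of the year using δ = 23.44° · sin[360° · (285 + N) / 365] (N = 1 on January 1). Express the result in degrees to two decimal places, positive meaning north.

360 × (285 + 230) / 365 = 507.945°; sin(507.945°) = 0.5307.
δ = 23.44 × 0.5307 = 12.440° ≈ +12.44°.

+12.44°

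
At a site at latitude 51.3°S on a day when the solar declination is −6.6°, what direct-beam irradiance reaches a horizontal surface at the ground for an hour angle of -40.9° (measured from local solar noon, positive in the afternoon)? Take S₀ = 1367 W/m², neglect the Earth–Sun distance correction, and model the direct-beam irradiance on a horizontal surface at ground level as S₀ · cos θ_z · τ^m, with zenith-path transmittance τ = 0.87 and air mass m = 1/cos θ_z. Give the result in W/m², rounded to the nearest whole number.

596 W/m²

cos θ_z = sin(-51.3°) sin(-6.6°) + cos(-51.3°) cos(-6.6°) cos(-40.90°) = 0.0897 + 0.4695 = 0.5592.
Air mass m = 1/cos θ_z = 1/0.5592 = 1.788; τ^m = 0.87^1.788 = 0.7796.
Surface direct beam = 1367 × 0.5592 × 0.7796 = 595.95 W/m².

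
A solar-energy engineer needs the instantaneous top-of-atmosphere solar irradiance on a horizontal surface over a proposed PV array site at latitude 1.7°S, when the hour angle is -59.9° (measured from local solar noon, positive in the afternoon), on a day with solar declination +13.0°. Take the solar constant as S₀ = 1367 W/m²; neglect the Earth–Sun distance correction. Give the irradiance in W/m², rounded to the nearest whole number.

659 W/m²

cos θ_z = sin φ sin δ + cos φ cos δ cos H = (-0.0297)(0.2250) + (0.9996)(0.9744)(0.5015) = 0.4818.
Top-of-atmosphere irradiance = S₀ cos θ_z = 1367 × 0.4818 = 658.62 W/m².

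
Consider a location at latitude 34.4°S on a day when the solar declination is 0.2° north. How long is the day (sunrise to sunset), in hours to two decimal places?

11.98 hours

The sunset hour angle satisfies cos H_s = −tan φ tan δ = 0.0024, giving H_s = 89.86°.
Day length = 2 H_s / 15° h⁻¹ = 179.72° / 15 = 11.981 h.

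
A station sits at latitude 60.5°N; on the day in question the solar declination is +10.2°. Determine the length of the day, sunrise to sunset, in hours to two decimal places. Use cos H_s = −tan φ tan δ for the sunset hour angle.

14.47 hours

−tan φ tan δ = −(1.7675)(0.1799) = -0.3180; H_s = arccos(-0.3180) = 108.54°.
Day length = 2 H_s / 15° h⁻¹ = 217.08° / 15 = 14.472 h.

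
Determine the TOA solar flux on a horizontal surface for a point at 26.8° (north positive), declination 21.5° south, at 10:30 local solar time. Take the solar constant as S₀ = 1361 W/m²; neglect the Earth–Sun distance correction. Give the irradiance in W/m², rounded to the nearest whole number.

Hour angle H = 15° × (10.5 − 12) = -22.50°.
cos θ_z = sin φ sin δ + cos φ cos δ cos H = (0.4509)(-0.3665) + (0.8926)(0.9304)(0.9239) = 0.6020.
Top-of-atmosphere irradiance = S₀ cos θ_z = 1361 × 0.6020 = 819.32 W/m².

819 W/m²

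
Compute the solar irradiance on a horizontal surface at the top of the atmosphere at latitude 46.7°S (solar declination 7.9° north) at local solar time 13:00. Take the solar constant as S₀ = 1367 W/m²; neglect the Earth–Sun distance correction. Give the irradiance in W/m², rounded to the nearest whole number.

Hour angle H = 15° × (13 − 12) = 15.00°.
cos θ_z = sin φ sin δ + cos φ cos δ cos H = (-0.7278)(0.1374) + (0.6858)(0.9905)(0.9659) = 0.5561.
Top-of-atmosphere irradiance = S₀ cos θ_z = 1367 × 0.5561 = 760.19 W/m².

760 W/m²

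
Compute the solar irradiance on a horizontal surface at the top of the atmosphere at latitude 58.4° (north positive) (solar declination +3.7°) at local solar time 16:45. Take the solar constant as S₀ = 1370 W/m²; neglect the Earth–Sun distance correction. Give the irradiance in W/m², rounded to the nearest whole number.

Hour angle H = 15° × (16.75 − 12) = 71.25°.
cos θ_z = sin(58.4°) sin(3.7°) + cos(58.4°) cos(3.7°) cos(71.25°) = 0.0550 + 0.1681 = 0.2231.
Top-of-atmosphere irradiance = S₀ cos θ_z = 1370 × 0.2231 = 305.65 W/m².

306 W/m²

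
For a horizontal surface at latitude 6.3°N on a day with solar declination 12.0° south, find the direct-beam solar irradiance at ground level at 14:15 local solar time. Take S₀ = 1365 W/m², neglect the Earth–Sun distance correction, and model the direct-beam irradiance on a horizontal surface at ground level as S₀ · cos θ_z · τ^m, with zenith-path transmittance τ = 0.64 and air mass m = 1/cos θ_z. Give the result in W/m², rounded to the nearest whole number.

608 W/m²

Hour angle H = 15° × (14.25 − 12) = 33.75°.
cos θ_z = sin φ sin δ + cos φ cos δ cos H = (0.1097)(-0.2079) + (0.9940)(0.9781)(0.8315) = 0.7856.
Air mass m = 1/cos θ_z = 1/0.7856 = 1.273; τ^m = 0.64^1.273 = 0.5666.
Surface direct beam = 1365 × 0.7856 × 0.5666 = 607.59 W/m².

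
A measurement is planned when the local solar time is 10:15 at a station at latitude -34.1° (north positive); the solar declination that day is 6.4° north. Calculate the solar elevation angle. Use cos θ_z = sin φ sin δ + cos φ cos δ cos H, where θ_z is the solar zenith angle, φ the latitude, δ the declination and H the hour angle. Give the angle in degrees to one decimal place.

42.5°

Hour angle H = 15° × (10.25 − 12) = -26.25°.
cos θ_z = sin φ sin δ + cos φ cos δ cos H = (-0.5606)(0.1115) + (0.8281)(0.9938)(0.8969) = 0.6756.
θ_z = arccos(0.6756) = 47.50°, so the elevation is 90° − 47.50° = 42.50°.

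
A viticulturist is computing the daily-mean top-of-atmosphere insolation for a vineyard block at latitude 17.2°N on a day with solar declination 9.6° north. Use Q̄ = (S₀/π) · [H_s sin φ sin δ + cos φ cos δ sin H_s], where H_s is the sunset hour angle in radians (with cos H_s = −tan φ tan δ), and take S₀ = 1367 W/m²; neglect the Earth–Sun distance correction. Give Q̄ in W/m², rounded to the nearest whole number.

The sunset hour angle satisfies cos H_s = −tan φ tan δ = -0.0524, giving H_s = 93.00°. In radians, H_s = 1.6232.
H_s sin φ sin δ = 1.6232 × 0.2957 × 0.1668 = 0.0801.
cos φ cos δ sin H_s = 0.9553 × 0.9860 × 0.9986 = 0.9406.
Q̄ = (1367/π) × (0.0801 + 0.9406) = 435.13 × 1.0207 = 444.14 W/m².

444 W/m²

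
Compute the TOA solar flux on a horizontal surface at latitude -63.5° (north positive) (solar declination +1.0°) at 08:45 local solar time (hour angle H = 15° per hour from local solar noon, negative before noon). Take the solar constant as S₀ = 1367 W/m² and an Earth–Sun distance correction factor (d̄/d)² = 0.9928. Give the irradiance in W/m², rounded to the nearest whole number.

Hour angle H = 15° × (8.75 − 12) = -48.75°.
cos θ_z = sin(-63.5°) sin(1.0°) + cos(-63.5°) cos(1.0°) cos(-48.75°) = -0.0156 + 0.2942 = 0.2786.
Top-of-atmosphere irradiance = S₀ (d̄/d)² cos θ_z = 1367 × 0.9928 × 0.2786 = 378.10 W/m².

378 W/m²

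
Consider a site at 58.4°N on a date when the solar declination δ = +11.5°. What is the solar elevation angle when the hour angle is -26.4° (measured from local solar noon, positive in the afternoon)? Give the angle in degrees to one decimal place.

cos θ_z = sin φ sin δ + cos φ cos δ cos H = (0.8517)(0.1994) + (0.5240)(0.9799)(0.8957) = 0.6297.
θ_z = arccos(0.6297) = 50.97°, so the elevation is 90° − 50.97° = 39.03°.

39.0°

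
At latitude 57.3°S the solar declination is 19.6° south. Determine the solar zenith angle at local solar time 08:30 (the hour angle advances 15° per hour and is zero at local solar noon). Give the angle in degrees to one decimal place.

Hour angle H = 15° × (8.5 − 12) = -52.50°.
With φ = -57.3°, δ = -19.6°, H = -52.50°: sin φ sin δ = 0.2823, cos φ cos δ cos H = 0.3098, so cos θ_z = 0.5921.
θ_z = arccos(0.5921) = 53.69°.

53.7°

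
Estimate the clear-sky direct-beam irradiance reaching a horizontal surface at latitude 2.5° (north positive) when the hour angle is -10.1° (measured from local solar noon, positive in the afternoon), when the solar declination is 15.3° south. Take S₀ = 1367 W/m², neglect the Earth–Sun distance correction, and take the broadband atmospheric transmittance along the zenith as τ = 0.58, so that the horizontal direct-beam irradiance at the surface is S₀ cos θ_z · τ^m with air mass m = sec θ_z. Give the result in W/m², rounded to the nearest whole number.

cos θ_z = sin(2.5°) sin(-15.3°) + cos(2.5°) cos(-15.3°) cos(-10.10°) = -0.0115 + 0.9487 = 0.9372.
Air mass m = 1/cos θ_z = 1/0.9372 = 1.067; τ^m = 0.58^1.067 = 0.5592.
Surface direct beam = 1367 × 0.9372 × 0.5592 = 716.42 W/m².

716 W/m²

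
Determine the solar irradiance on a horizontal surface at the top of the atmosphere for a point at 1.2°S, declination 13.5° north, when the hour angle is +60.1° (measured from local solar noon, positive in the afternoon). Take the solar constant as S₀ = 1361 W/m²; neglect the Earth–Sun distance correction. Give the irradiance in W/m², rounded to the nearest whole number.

653 W/m²

cos θ_z = sin(-1.2°) sin(13.5°) + cos(-1.2°) cos(13.5°) cos(60.10°) = -0.0049 + 0.4846 = 0.4797.
Top-of-atmosphere irradiance = S₀ cos θ_z = 1361 × 0.4797 = 652.87 W/m².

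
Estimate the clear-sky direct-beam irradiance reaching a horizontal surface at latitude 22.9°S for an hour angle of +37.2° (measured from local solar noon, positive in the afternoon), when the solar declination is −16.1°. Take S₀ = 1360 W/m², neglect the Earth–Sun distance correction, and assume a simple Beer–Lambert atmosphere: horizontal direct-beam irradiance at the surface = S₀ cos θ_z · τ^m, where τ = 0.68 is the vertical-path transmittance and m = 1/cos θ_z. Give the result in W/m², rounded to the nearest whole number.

cos θ_z = sin φ sin δ + cos φ cos δ cos H = (-0.3891)(-0.2773) + (0.9212)(0.9608)(0.7965) = 0.8129.
Air mass m = 1/cos θ_z = 1/0.8129 = 1.230; τ^m = 0.68^1.230 = 0.6223.
Surface direct beam = 1360 × 0.8129 × 0.6223 = 687.98 W/m².

688 W/m²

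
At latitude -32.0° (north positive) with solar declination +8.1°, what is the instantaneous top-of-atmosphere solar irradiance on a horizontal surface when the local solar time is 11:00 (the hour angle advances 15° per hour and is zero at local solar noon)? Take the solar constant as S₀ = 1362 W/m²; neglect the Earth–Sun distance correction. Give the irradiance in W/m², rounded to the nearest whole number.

1003 W/m²

Hour angle H = 15° × (11 − 12) = -15.00°.
With φ = -32.0°, δ = 8.1°, H = -15.00°: sin φ sin δ = -0.0747, cos φ cos δ cos H = 0.8110, so cos θ_z = 0.7363.
Top-of-atmosphere irradiance = S₀ cos θ_z = 1362 × 0.7363 = 1002.84 W/m².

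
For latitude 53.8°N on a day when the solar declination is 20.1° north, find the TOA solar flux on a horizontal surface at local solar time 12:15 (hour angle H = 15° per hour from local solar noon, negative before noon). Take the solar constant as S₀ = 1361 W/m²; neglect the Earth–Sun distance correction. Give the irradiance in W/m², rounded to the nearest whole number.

Hour angle H = 15° × (12.25 − 12) = 3.75°.
cos θ_z = sin(53.8°) sin(20.1°) + cos(53.8°) cos(20.1°) cos(3.75°) = 0.2773 + 0.5534 = 0.8307.
Top-of-atmosphere irradiance = S₀ cos θ_z = 1361 × 0.8307 = 1130.58 W/m².

1131 W/m²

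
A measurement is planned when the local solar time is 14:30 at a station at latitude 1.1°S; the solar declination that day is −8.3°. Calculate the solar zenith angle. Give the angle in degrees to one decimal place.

38.0°

Hour angle H = 15° × (14.5 − 12) = 37.50°.
cos θ_z = sin φ sin δ + cos φ cos δ cos H = (-0.0192)(-0.1444) + (0.9998)(0.9895)(0.7934) = 0.7877.
θ_z = arccos(0.7877) = 38.03°.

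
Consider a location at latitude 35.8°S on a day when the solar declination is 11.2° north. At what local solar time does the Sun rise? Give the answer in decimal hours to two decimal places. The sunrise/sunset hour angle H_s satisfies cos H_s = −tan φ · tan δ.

6.55 h

The sunset hour angle satisfies cos H_s = −tan φ tan δ = 0.1428, giving H_s = 81.79°.
Sunrise is at 12 − H_s/15 = 12 − 5.453 = 6.547 h local solar time.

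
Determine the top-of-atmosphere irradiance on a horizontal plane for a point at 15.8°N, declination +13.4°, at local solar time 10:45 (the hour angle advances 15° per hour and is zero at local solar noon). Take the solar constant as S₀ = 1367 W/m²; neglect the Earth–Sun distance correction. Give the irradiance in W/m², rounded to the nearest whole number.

1298 W/m²

Hour angle H = 15° × (10.75 − 12) = -18.75°.
cos θ_z = sin(15.8°) sin(13.4°) + cos(15.8°) cos(13.4°) cos(-18.75°) = 0.0631 + 0.8863 = 0.9494.
Top-of-atmosphere irradiance = S₀ cos θ_z = 1367 × 0.9494 = 1297.83 W/m².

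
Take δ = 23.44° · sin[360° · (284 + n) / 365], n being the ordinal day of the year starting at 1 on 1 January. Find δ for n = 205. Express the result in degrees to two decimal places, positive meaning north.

+19.81°

360 × (284 + 205) / 365 = 482.301°; sin(482.301°) = 0.8453.
δ = 23.44 × 0.8453 = 19.814° ≈ +19.81°.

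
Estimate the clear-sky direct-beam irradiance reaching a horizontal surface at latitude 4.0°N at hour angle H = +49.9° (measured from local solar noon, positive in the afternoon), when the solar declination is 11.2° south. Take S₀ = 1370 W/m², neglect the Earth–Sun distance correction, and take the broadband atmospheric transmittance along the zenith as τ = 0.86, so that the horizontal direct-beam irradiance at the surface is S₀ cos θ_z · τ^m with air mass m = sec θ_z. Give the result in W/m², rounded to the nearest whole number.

cos θ_z = sin φ sin δ + cos φ cos δ cos H = (0.0698)(-0.1942) + (0.9976)(0.9810)(0.6441) = 0.6168.
Air mass m = 1/cos θ_z = 1/0.6168 = 1.621; τ^m = 0.86^1.621 = 0.7831.
Surface direct beam = 1370 × 0.6168 × 0.7831 = 661.73 W/m².

662 W/m²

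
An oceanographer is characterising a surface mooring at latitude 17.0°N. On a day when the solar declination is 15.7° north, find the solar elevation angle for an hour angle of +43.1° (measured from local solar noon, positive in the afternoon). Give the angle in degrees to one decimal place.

48.7°

cos θ_z = sin φ sin δ + cos φ cos δ cos H = (0.2924)(0.2706) + (0.9563)(0.9627)(0.7302) = 0.7514.
θ_z = arccos(0.7514) = 41.29°, so the elevation is 90° − 41.29° = 48.71°.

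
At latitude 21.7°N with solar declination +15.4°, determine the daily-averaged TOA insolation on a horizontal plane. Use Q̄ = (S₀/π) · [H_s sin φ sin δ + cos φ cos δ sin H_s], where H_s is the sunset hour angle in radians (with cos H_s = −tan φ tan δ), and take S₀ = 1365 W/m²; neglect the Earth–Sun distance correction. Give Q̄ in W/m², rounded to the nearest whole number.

459 W/m²

−tan φ tan δ = −(0.3979)(0.2754) = -0.1096; H_s = arccos(-0.1096) = 96.29°. In radians, H_s = 1.6806.
H_s sin φ sin δ = 1.6806 × 0.3697 × 0.2656 = 0.1650.
cos φ cos δ sin H_s = 0.9291 × 0.9641 × 0.9940 = 0.8904.
Q̄ = (1365/π) × (0.1650 + 0.8904) = 434.49 × 1.0554 = 458.56 W/m².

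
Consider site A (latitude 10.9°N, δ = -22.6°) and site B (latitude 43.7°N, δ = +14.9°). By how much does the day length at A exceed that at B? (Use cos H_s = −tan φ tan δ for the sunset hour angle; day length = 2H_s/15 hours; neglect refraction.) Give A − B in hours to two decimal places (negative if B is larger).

A: H_s = arccos(−tan 10.9° · tan -22.6°) = 85.40°, so 2H_s/15 = 11.3867 h.
B: H_s = arccos(−tan 43.7° · tan 14.9°) = 104.73°, so 2H_s/15 = 13.9640 h.
A − B = 11.3867 − 13.9640 = -2.5773 h.

-2.58 h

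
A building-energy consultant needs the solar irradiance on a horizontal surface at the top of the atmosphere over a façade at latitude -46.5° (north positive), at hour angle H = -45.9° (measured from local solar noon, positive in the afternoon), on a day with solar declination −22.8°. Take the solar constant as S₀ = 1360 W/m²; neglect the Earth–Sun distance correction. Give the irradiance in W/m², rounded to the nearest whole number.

983 W/m²

With φ = -46.5°, δ = -22.8°, H = -45.90°: sin φ sin δ = 0.2811, cos φ cos δ cos H = 0.4416, so cos θ_z = 0.7227.
Top-of-atmosphere irradiance = S₀ cos θ_z = 1360 × 0.7227 = 982.87 W/m².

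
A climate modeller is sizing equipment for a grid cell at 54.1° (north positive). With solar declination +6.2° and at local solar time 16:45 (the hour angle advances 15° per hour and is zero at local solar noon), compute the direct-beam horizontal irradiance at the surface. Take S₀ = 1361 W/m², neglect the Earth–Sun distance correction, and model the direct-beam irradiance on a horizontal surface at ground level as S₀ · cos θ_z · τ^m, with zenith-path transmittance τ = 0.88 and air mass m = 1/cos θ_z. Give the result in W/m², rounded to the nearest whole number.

235 W/m²

Hour angle H = 15° × (16.75 − 12) = 71.25°.
cos θ_z = sin(54.1°) sin(6.2°) + cos(54.1°) cos(6.2°) cos(71.25°) = 0.0875 + 0.1874 = 0.2749.
Air mass m = 1/cos θ_z = 1/0.2749 = 3.638; τ^m = 0.88^3.638 = 0.6281.
Surface direct beam = 1361 × 0.2749 × 0.6281 = 235.00 W/m².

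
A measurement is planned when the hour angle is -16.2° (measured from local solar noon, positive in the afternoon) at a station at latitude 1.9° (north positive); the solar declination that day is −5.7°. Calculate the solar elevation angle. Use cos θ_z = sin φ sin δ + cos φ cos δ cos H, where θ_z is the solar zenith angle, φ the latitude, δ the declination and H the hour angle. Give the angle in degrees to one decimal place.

72.1°

cos θ_z = sin φ sin δ + cos φ cos δ cos H = (0.0332)(-0.0993) + (0.9995)(0.9951)(0.9603) = 0.9518.
θ_z = arccos(0.9518) = 17.86°, so the elevation is 90° − 17.86° = 72.14°.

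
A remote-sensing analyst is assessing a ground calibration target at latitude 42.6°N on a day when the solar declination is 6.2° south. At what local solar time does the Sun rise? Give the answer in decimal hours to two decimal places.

−tan φ tan δ = −(0.9195)(-0.1086) = 0.0999; H_s = arccos(0.0999) = 84.27°.
Sunrise is at 12 − H_s/15 = 12 − 5.618 = 6.382 h local solar time.

6.38 h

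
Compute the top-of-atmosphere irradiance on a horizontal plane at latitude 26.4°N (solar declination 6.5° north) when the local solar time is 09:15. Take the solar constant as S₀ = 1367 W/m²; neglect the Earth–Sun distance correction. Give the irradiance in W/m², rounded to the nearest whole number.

983 W/m²

Hour angle H = 15° × (9.25 − 12) = -41.25°.
cos θ_z = sin(26.4°) sin(6.5°) + cos(26.4°) cos(6.5°) cos(-41.25°) = 0.0503 + 0.6691 = 0.7194.
Top-of-atmosphere irradiance = S₀ cos θ_z = 1367 × 0.7194 = 983.42 W/m².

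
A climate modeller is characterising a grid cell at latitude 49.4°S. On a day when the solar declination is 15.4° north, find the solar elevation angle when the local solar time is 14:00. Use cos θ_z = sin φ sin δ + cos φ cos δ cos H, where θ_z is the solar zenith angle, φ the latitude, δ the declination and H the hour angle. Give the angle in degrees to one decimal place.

Hour angle H = 15° × (14 − 12) = 30.00°.
cos θ_z = sin(-49.4°) sin(15.4°) + cos(-49.4°) cos(15.4°) cos(30.00°) = -0.2016 + 0.5434 = 0.3418.
θ_z = arccos(0.3418) = 70.01°, so the elevation is 90° − 70.01° = 19.99°.

20.0°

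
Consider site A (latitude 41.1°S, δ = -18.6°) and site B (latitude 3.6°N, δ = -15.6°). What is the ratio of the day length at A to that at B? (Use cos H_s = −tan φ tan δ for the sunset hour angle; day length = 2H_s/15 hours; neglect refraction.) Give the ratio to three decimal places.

1.203

A: H_s = arccos(−tan -41.1° · tan -18.6°) = 107.07°, so 2H_s/15 = 14.2760 h.
B: H_s = arccos(−tan 3.6° · tan -15.6°) = 88.99°, so 2H_s/15 = 11.8653 h.
Ratio A/B = 14.2760 / 11.8653 = 1.2032.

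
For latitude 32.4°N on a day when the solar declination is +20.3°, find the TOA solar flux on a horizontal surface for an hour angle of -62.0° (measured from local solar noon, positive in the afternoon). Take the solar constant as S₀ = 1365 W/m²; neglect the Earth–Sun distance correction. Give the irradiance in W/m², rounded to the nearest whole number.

761 W/m²

With φ = 32.4°, δ = 20.3°, H = -62.00°: sin φ sin δ = 0.1859, cos φ cos δ cos H = 0.3718, so cos θ_z = 0.5577.
Top-of-atmosphere irradiance = S₀ cos θ_z = 1365 × 0.5577 = 761.26 W/m².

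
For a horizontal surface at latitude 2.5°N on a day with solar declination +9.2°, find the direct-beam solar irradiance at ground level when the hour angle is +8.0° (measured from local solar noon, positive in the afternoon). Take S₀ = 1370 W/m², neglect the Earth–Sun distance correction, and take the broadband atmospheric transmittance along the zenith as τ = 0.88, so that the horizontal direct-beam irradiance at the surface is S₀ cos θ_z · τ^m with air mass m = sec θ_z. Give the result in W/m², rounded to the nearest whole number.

1183 W/m²

With φ = 2.5°, δ = 9.2°, H = 8.00°: sin φ sin δ = 0.0070, cos φ cos δ cos H = 0.9766, so cos θ_z = 0.9836.
Air mass m = 1/cos θ_z = 1/0.9836 = 1.017; τ^m = 0.88^1.017 = 0.8781.
Surface direct beam = 1370 × 0.9836 × 0.8781 = 1183.27 W/m².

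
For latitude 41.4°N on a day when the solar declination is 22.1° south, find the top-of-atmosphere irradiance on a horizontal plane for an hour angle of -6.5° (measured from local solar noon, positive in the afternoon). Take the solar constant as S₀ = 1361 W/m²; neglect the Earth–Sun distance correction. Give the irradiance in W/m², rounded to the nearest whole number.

With φ = 41.4°, δ = -22.1°, H = -6.50°: sin φ sin δ = -0.2488, cos φ cos δ cos H = 0.6905, so cos θ_z = 0.4417.
Top-of-atmosphere irradiance = S₀ cos θ_z = 1361 × 0.4417 = 601.15 W/m².

601 W/m²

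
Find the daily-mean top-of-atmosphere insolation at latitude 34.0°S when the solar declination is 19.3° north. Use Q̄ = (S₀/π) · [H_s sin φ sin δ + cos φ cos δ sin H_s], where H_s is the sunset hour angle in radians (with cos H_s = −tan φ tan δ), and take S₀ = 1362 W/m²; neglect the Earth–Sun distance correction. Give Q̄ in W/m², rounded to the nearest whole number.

−tan φ tan δ = −(-0.6745)(0.3502) = 0.2362; H_s = arccos(0.2362) = 76.34°. In radians, H_s = 1.3324.
H_s sin φ sin δ = 1.3324 × -0.5592 × 0.3305 = -0.2462.
cos φ cos δ sin H_s = 0.8290 × 0.9438 × 0.9717 = 0.7603.
Q̄ = (1362/π) × (-0.2462 + 0.7603) = 433.54 × 0.5141 = 222.88 W/m².

223 W/m²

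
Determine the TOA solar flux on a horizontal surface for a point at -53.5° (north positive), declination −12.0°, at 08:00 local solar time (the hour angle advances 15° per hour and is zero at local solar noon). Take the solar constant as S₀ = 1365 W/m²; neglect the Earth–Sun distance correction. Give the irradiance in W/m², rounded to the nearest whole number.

625 W/m²

Hour angle H = 15° × (8 − 12) = -60.00°.
cos θ_z = sin φ sin δ + cos φ cos δ cos H = (-0.8039)(-0.2079) + (0.5948)(0.9781)(0.5000) = 0.4580.
Top-of-atmosphere irradiance = S₀ cos θ_z = 1365 × 0.4580 = 625.17 W/m².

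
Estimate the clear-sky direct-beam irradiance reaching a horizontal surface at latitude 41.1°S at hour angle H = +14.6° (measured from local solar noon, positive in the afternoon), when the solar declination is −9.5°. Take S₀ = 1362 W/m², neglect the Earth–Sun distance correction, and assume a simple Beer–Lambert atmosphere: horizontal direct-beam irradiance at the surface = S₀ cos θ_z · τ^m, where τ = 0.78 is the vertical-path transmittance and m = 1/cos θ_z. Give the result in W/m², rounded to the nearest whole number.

With φ = -41.1°, δ = -9.5°, H = 14.60°: sin φ sin δ = 0.1085, cos φ cos δ cos H = 0.7192, so cos θ_z = 0.8277.
Air mass m = 1/cos θ_z = 1/0.8277 = 1.208; τ^m = 0.78^1.208 = 0.7407.
Surface direct beam = 1362 × 0.8277 × 0.7407 = 835.01 W/m².

835 W/m²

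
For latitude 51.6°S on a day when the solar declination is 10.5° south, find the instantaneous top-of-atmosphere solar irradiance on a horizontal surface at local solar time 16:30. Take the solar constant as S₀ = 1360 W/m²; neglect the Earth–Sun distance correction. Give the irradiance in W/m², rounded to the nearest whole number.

Hour angle H = 15° × (16.5 − 12) = 67.50°.
cos θ_z = sin(-51.6°) sin(-10.5°) + cos(-51.6°) cos(-10.5°) cos(67.50°) = 0.1428 + 0.2337 = 0.3765.
Top-of-atmosphere irradiance = S₀ cos θ_z = 1360 × 0.3765 = 512.04 W/m².

512 W/m²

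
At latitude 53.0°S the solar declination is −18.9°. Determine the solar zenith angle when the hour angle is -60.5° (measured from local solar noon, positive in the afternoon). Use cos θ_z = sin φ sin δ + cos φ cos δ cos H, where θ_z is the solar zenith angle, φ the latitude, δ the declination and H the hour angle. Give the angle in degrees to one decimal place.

57.4°

cos θ_z = sin φ sin δ + cos φ cos δ cos H = (-0.7986)(-0.3239) + (0.6018)(0.9461)(0.4924) = 0.5390.
θ_z = arccos(0.5390) = 57.38°.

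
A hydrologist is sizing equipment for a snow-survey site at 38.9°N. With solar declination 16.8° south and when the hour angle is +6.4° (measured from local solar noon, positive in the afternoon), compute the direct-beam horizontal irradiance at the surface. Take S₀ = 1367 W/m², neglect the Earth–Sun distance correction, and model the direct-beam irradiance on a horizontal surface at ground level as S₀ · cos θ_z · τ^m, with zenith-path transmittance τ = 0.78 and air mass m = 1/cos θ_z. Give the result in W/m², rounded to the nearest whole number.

cos θ_z = sin(38.9°) sin(-16.8°) + cos(38.9°) cos(-16.8°) cos(6.40°) = -0.1815 + 0.7404 = 0.5589.
Air mass m = 1/cos θ_z = 1/0.5589 = 1.789; τ^m = 0.78^1.789 = 0.6411.
Surface direct beam = 1367 × 0.5589 × 0.6411 = 489.81 W/m².

490 W/m²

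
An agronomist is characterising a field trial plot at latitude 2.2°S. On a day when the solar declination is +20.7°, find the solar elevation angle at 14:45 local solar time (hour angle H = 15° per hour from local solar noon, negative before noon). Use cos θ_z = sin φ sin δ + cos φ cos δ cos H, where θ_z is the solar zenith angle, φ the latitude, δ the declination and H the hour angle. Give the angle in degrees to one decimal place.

Hour angle H = 15° × (14.75 − 12) = 41.25°.
cos θ_z = sin(-2.2°) sin(20.7°) + cos(-2.2°) cos(20.7°) cos(41.25°) = -0.0136 + 0.7028 = 0.6892.
θ_z = arccos(0.6892) = 46.43°, so the elevation is 90° − 46.43° = 43.57°.

43.6°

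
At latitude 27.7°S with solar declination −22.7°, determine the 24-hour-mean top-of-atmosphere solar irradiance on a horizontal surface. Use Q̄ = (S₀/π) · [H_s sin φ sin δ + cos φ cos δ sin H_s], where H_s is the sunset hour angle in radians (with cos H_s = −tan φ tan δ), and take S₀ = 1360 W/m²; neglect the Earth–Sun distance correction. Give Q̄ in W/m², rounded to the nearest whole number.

−tan φ tan δ = −(-0.5250)(-0.4183) = -0.2196; H_s = arccos(-0.2196) = 102.69°. In radians, H_s = 1.7923.
H_s sin φ sin δ = 1.7923 × -0.4648 × -0.3859 = 0.3215.
cos φ cos δ sin H_s = 0.8854 × 0.9225 × 0.9756 = 0.7969.
Q̄ = (1360/π) × (0.3215 + 0.7969) = 432.90 × 1.1184 = 484.16 W/m².

484 W/m²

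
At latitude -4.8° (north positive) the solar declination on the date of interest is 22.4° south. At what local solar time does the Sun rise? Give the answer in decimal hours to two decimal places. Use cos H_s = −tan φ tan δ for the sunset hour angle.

5.87 h

−tan φ tan δ = −(-0.0840)(-0.4122) = -0.0346; H_s = arccos(-0.0346) = 91.98°.
Sunrise is at 12 − H_s/15 = 12 − 6.132 = 5.868 h local solar time.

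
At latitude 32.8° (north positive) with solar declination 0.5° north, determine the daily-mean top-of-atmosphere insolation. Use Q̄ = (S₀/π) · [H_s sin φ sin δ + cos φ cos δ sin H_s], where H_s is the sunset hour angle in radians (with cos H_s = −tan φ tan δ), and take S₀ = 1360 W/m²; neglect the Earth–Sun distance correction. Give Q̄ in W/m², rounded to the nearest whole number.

367 W/m²

The sunset hour angle satisfies cos H_s = −tan φ tan δ = -0.0056, giving H_s = 90.32°. In radians, H_s = 1.5764.
H_s sin φ sin δ = 1.5764 × 0.5417 × 0.0087 = 0.0074.
cos φ cos δ sin H_s = 0.8406 × 1.0000 × 1.0000 = 0.8406.
Q̄ = (1360/π) × (0.0074 + 0.8406) = 432.90 × 0.8480 = 367.10 W/m².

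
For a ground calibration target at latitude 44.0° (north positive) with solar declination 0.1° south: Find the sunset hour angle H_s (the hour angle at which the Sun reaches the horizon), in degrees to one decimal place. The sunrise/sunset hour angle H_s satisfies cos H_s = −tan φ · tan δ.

The sunset hour angle satisfies cos H_s = −tan φ tan δ = 0.0017, giving H_s = 89.90°.

89.9°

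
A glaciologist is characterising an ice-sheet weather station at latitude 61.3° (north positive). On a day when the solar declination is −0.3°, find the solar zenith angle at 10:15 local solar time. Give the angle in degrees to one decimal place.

64.8°

Hour angle H = 15° × (10.25 − 12) = -26.25°.
With φ = 61.3°, δ = -0.3°, H = -26.25°: sin φ sin δ = -0.0046, cos φ cos δ cos H = 0.4307, so cos θ_z = 0.4261.
θ_z = arccos(0.4261) = 64.78°.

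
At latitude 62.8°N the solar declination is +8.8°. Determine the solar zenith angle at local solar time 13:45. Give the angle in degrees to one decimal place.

Hour angle H = 15° × (13.75 − 12) = 26.25°.
cos θ_z = sin φ sin δ + cos φ cos δ cos H = (0.8894)(0.1530) + (0.4571)(0.9882)(0.8969) = 0.5412.
θ_z = arccos(0.5412) = 57.23°.

57.2°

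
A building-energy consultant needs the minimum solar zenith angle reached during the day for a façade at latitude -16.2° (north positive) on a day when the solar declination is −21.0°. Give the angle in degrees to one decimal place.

At local solar noon the hour angle is zero, so the zenith angle is |φ − δ| = |-16.2° − (-21.0°)| = 4.8°.

4.8°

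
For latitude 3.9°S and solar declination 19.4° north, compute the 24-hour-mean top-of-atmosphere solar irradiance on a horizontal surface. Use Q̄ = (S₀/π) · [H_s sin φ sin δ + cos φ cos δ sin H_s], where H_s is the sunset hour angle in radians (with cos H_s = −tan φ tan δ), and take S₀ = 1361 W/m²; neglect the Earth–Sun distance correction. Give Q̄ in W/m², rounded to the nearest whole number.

cos H_s = −tan(-3.9°) · tan(19.4°) = 0.0240, so H_s = arccos(0.0240) = 88.62°. In radians, H_s = 1.5467.
H_s sin φ sin δ = 1.5467 × -0.0680 × 0.3322 = -0.0349.
cos φ cos δ sin H_s = 0.9977 × 0.9432 × 0.9997 = 0.9407.
Q̄ = (1361/π) × (-0.0349 + 0.9407) = 433.22 × 0.9058 = 392.41 W/m².

392 W/m²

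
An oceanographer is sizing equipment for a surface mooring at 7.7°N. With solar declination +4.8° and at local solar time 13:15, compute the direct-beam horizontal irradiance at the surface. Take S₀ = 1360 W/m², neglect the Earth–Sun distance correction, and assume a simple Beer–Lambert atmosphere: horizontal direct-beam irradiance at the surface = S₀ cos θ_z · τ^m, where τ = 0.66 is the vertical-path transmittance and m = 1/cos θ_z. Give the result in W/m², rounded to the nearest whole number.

830 W/m²

Hour angle H = 15° × (13.25 − 12) = 18.75°.
With φ = 7.7°, δ = 4.8°, H = 18.75°: sin φ sin δ = 0.0112, cos φ cos δ cos H = 0.9351, so cos θ_z = 0.9463.
Air mass m = 1/cos θ_z = 1/0.9463 = 1.057; τ^m = 0.66^1.057 = 0.6446.
Surface direct beam = 1360 × 0.9463 × 0.6446 = 829.58 W/m².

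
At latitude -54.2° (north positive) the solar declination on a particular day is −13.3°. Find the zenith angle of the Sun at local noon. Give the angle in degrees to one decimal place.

At local solar noon the hour angle is zero, so the zenith angle is |φ − δ| = |-54.2° − (-13.3°)| = 40.9°.

40.9°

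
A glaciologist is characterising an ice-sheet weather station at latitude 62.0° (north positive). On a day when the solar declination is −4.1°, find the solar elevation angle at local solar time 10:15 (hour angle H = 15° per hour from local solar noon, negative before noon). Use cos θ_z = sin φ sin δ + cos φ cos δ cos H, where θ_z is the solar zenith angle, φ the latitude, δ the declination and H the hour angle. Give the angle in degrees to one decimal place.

20.9°

Hour angle H = 15° × (10.25 − 12) = -26.25°.
cos θ_z = sin φ sin δ + cos φ cos δ cos H = (0.8829)(-0.0715) + (0.4695)(0.9974)(0.8969) = 0.3569.
θ_z = arccos(0.3569) = 69.09°, so the elevation is 90° − 69.09° = 20.91°.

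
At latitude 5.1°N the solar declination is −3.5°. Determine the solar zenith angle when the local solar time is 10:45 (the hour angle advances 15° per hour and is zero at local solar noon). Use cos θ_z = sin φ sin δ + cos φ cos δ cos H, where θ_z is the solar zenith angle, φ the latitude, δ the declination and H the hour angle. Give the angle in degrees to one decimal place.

20.6°

Hour angle H = 15° × (10.75 − 12) = -18.75°.
With φ = 5.1°, δ = -3.5°, H = -18.75°: sin φ sin δ = -0.0054, cos φ cos δ cos H = 0.9414, so cos θ_z = 0.9360.
θ_z = arccos(0.9360) = 20.61°.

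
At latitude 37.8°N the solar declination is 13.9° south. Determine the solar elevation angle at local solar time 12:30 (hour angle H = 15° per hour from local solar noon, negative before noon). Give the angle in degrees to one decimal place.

Hour angle H = 15° × (12.5 − 12) = 7.50°.
cos θ_z = sin φ sin δ + cos φ cos δ cos H = (0.6129)(-0.2402) + (0.7902)(0.9707)(0.9914) = 0.6132.
θ_z = arccos(0.6132) = 52.18°, so the elevation is 90° − 52.18° = 37.82°.

37.8°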